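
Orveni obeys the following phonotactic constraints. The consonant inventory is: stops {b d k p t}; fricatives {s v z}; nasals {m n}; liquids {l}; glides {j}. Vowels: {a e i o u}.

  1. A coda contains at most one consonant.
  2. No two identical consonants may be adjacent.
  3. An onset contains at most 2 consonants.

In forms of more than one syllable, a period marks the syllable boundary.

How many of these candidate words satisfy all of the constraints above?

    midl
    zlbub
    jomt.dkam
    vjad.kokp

0

midl — violates constraint 1: syllable 1 coda /dl/ has 2 consonants (> 1) → not permitted
zlbub — violates constraint 3: syllable 1 onset /zlb/ has 3 consonants (> 2) → not permitted
jomt.dkam — violates constraint 1: syllable 1 coda /mt/ has 2 consonants (> 1) → not permitted
vjad.kokp — violates constraint 1: syllable 2 coda /kp/ has 2 consonants (> 1) → not permitted
No form is permitted → 0.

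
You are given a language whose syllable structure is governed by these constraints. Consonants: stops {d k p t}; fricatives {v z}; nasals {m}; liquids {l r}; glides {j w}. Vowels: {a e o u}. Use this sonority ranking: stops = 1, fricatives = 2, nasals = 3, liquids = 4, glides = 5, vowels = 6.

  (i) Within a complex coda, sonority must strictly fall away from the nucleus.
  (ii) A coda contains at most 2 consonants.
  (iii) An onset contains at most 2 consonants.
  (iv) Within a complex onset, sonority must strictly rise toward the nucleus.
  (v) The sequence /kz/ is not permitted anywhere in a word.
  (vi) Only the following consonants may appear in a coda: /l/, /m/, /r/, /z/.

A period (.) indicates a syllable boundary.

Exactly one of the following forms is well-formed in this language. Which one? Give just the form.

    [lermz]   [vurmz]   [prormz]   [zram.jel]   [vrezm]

[lermz] — violates constraint (ii): syllable 1 coda /rmz/ has 3 consonants (> 2) → ill-formed
[vurmz] — violates constraint (ii): syllable 1 coda /rmz/ has 3 consonants (> 2) → ill-formed
[prormz] — violates constraint (ii): syllable 1 coda /rmz/ has 3 consonants (> 2) → ill-formed
[zram.jel] — σ1 onset /zr/ (2→4 rises), coda /m/ ok; σ2 onset /j/, coda /l/ ok → well-formed
[vrezm] — violates constraint (i): syllable 1 coda /zm/: /z/ (fricative, 2) → /m/ (nasal, 3) does not fall → ill-formed

[zram.jel]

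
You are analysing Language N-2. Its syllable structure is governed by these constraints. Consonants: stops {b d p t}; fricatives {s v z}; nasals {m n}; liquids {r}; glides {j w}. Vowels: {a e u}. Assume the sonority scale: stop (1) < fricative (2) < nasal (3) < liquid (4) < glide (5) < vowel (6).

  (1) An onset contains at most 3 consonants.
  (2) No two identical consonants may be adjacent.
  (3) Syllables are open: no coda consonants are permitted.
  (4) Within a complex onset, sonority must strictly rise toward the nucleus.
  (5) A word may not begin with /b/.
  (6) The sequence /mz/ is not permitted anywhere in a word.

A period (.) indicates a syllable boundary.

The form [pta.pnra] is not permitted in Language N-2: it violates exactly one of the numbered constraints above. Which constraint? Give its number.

[pta.pnra]: syllable 1 onset /pt/: /p/ (stop, 1) → /t/ (stop, 1) does not rise.
This is a violation of constraint 4: "Within a complex onset, sonority must strictly rise toward the nucleus."
The remaining constraints (1, 2, 3, 5, 6) are satisfied.

4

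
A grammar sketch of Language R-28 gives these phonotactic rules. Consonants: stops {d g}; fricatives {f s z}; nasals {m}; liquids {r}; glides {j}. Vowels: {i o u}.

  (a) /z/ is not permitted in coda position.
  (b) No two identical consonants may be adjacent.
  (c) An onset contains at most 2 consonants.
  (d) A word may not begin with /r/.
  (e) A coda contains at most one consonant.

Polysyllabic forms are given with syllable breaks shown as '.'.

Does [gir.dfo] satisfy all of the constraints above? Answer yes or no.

[gir.dfo] — σ1 onset /g/, coda /r/ ok; σ2 onset /df/ (2C), coda /∅/ ok → phonotactically legal

yes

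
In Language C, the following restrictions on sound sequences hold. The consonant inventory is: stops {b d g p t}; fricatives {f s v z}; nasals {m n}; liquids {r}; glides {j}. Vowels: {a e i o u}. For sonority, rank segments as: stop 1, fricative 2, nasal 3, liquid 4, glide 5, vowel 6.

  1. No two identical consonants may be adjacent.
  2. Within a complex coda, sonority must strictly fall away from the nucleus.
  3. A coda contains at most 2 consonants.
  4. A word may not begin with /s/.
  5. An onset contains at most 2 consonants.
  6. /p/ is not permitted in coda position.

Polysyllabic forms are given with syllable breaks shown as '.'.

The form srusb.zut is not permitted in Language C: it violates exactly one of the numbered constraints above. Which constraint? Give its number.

4

srusb.zut: word begins with /s/.
This is a violation of constraint 4: "A word may not begin with /s/."
The remaining constraints (1, 2, 3, 5, 6) are satisfied.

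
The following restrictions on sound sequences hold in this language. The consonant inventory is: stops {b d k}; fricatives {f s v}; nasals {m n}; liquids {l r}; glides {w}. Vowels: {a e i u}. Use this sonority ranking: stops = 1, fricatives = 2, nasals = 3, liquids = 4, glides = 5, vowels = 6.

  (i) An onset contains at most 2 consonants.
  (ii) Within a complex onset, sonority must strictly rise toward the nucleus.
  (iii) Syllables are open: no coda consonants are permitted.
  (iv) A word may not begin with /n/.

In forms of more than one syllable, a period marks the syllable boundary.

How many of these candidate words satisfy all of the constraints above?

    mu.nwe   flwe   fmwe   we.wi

2

mu.nwe — σ1 onset /m/, coda /∅/ ok; σ2 onset /nw/ (3→5 rises), coda /∅/ ok → permitted
flwe — violates constraint (i): syllable 1 onset /flw/ has 3 consonants (> 2) → not permitted
fmwe — violates constraint (i): syllable 1 onset /fmw/ has 3 consonants (> 2) → not permitted
we.wi — σ1 onset /w/, coda /∅/ ok; σ2 onset /w/, coda /∅/ ok → permitted
Permitted: mu.nwe, we.wi → 2.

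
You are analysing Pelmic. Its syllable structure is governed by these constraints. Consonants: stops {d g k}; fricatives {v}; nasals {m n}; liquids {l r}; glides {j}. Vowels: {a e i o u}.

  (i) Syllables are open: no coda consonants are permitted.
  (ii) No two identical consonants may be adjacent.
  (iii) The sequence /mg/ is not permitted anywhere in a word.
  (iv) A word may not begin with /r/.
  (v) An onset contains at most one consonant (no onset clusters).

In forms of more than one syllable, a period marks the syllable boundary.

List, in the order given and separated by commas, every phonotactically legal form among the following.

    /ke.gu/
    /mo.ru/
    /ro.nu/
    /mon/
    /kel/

/ke.gu/, /mo.ru/

/ke.gu/ — σ1 onset /k/, coda /∅/ ok; σ2 onset /g/, coda /∅/ ok → phonotactically legal
/mo.ru/ — σ1 onset /m/, coda /∅/ ok; σ2 onset /r/, coda /∅/ ok → phonotactically legal
/ro.nu/ — violates constraint (iv): word begins with /r/ → phonotactically illegal
/mon/ — violates constraint (i): syllable 1 coda /n/ has 1 consonant (> 0) → phonotactically illegal
/kel/ — violates constraint (i): syllable 1 coda /l/ has 1 consonant (> 0) → phonotactically illegal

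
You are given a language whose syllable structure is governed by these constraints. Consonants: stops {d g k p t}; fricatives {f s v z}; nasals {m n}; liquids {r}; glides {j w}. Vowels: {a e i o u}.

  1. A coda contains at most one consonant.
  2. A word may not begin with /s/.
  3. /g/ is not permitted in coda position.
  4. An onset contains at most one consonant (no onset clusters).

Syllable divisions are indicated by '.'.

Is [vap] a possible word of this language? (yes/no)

[vap] — σ1 onset /v/, coda /p/ ok → permitted

yes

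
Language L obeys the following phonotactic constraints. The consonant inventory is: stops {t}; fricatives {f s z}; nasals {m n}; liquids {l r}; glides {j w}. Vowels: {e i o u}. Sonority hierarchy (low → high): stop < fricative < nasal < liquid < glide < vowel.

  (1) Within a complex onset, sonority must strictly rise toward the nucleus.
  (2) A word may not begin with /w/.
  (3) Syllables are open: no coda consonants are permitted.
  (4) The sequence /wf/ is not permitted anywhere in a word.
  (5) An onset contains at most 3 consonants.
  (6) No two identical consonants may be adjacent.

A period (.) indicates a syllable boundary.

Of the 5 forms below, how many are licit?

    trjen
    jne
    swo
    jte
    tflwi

trjen — violates constraint 3: syllable 1 coda /n/ has 1 consonant (> 0) → illicit
jne — violates constraint 1: syllable 1 onset /jn/: /j/ (glide, 5) → /n/ (nasal, 3) does not rise → illicit
swo — σ1 onset /sw/ (2→5 rises), coda /∅/ ok → licit
jte — violates constraint 1: syllable 1 onset /jt/: /j/ (glide, 5) → /t/ (stop, 1) does not rise → illicit
tflwi — violates constraint 5: syllable 1 onset /tflw/ has 4 consonants (> 3) → illicit
Licit: swo → 1.

1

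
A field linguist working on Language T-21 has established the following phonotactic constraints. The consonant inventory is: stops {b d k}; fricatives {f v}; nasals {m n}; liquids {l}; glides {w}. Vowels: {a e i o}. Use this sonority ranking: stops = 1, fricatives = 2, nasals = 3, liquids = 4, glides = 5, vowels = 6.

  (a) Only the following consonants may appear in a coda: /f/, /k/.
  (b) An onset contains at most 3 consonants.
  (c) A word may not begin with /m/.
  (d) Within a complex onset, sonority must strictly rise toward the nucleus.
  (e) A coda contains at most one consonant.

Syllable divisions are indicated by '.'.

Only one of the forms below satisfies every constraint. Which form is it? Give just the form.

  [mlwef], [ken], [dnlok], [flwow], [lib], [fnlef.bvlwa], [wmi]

[mlwef] — violates constraint (c): word begins with /m/ → ill-formed
[ken] — violates constraint (a): syllable 1 coda contains /n/, which is not a licensed coda consonant → ill-formed
[dnlok] — σ1 onset /dnl/ (1→3→4 rises), coda /k/ ok → well-formed
[flwow] — violates constraint (a): syllable 1 coda contains /w/, which is not a licensed coda consonant → ill-formed
[lib] — violates constraint (a): syllable 1 coda contains /b/, which is not a licensed coda consonant → ill-formed
[fnlef.bvlwa] — violates constraint (b): syllable 2 onset /bvlw/ has 4 consonants (> 3) → ill-formed
[wmi] — violates constraint (d): syllable 1 onset /wm/: /w/ (glide, 5) → /m/ (nasal, 3) does not rise → ill-formed

[dnlok]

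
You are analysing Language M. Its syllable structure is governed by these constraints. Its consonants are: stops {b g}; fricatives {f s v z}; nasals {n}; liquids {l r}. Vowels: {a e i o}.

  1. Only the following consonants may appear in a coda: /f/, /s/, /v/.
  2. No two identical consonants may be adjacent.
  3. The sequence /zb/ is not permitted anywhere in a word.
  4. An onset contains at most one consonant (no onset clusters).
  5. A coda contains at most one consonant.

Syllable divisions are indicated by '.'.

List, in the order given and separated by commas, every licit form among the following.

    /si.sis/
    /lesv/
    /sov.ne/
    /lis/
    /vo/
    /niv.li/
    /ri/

/si.sis/ — σ1 onset /s/, coda /∅/ ok; σ2 onset /s/, coda /s/ ok → licit
/lesv/ — violates constraint 5: syllable 1 coda /sv/ has 2 consonants (> 1) → illicit
/sov.ne/ — σ1 onset /s/, coda /v/ ok; σ2 onset /n/, coda /∅/ ok → licit
/lis/ — σ1 onset /l/, coda /s/ ok → licit
/vo/ — σ1 onset /v/, coda /∅/ ok → licit
/niv.li/ — σ1 onset /n/, coda /v/ ok; σ2 onset /l/, coda /∅/ ok → licit
/ri/ — σ1 onset /r/, coda /∅/ ok → licit

/si.sis/, /sov.ne/, /lis/, /vo/, /niv.li/, /ri/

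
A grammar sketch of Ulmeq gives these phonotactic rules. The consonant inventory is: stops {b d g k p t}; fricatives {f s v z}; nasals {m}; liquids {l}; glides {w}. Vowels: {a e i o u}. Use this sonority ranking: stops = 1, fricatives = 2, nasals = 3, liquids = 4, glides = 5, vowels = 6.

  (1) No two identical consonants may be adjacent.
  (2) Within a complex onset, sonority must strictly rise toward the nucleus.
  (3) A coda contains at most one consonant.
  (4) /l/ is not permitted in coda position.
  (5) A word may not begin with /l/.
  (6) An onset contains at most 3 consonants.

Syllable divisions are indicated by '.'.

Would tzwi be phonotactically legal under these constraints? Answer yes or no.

tzwi — σ1 onset /tzw/ (1→2→5 rises), coda /∅/ ok → phonotactically legal

yes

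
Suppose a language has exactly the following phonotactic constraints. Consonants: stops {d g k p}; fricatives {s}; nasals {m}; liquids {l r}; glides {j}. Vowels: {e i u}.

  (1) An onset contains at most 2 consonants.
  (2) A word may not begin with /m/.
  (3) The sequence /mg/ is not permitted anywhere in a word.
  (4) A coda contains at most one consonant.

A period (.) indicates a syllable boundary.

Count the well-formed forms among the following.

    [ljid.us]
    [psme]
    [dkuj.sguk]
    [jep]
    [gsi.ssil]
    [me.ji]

4

[ljid.us] — σ1 onset /lj/ (2C), coda /d/ ok; σ2 onset /∅/, coda /s/ ok → well-formed
[psme] — violates constraint 1: syllable 1 onset /psm/ has 3 consonants (> 2) → ill-formed
[dkuj.sguk] — σ1 onset /dk/ (2C), coda /j/ ok; σ2 onset /sg/ (2C), coda /k/ ok → well-formed
[jep] — σ1 onset /j/, coda /p/ ok → well-formed
[gsi.ssil] — σ1 onset /gs/ (2C), coda /∅/ ok; σ2 onset /ss/ (2C), coda /l/ ok → well-formed
[me.ji] — violates constraint 2: word begins with /m/ → ill-formed
Well-formed: [ljid.us], [dkuj.sguk], [jep], [gsi.ssil] → 4.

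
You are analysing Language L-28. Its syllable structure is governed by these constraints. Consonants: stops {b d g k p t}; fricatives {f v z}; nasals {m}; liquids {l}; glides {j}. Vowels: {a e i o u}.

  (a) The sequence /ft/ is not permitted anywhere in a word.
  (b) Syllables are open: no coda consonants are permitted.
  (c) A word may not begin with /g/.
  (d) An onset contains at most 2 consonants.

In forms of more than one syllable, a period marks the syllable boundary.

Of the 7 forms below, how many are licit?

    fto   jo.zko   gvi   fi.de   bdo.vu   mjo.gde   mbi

fto — violates constraint (a): contains banned sequence /ft/ → illicit
jo.zko — σ1 onset /j/, coda /∅/ ok; σ2 onset /zk/ (2C), coda /∅/ ok → licit
gvi — violates constraint (c): word begins with /g/ → illicit
fi.de — σ1 onset /f/, coda /∅/ ok; σ2 onset /d/, coda /∅/ ok → licit
bdo.vu — σ1 onset /bd/ (2C), coda /∅/ ok; σ2 onset /v/, coda /∅/ ok → licit
mjo.gde — σ1 onset /mj/ (2C), coda /∅/ ok; σ2 onset /gd/ (2C), coda /∅/ ok → licit
mbi — σ1 onset /mb/ (2C), coda /∅/ ok → licit
Licit: jo.zko, fi.de, bdo.vu, mjo.gde, mbi → 5.

5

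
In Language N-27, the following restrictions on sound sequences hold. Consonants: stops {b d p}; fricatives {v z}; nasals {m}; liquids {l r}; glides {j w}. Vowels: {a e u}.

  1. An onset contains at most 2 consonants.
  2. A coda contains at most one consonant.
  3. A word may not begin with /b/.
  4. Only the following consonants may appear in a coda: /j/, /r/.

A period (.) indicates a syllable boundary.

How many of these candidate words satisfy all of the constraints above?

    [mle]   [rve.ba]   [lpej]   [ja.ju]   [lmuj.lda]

[mle] — σ1 onset /ml/ (2C), coda /∅/ ok → licit
[rve.ba] — σ1 onset /rv/ (2C), coda /∅/ ok; σ2 onset /b/, coda /∅/ ok → licit
[lpej] — σ1 onset /lp/ (2C), coda /j/ ok → licit
[ja.ju] — σ1 onset /j/, coda /∅/ ok; σ2 onset /j/, coda /∅/ ok → licit
[lmuj.lda] — σ1 onset /lm/ (2C), coda /j/ ok; σ2 onset /ld/ (2C), coda /∅/ ok → licit
Licit: [mle], [rve.ba], [lpej], [ja.ju], [lmuj.lda] → 5.

5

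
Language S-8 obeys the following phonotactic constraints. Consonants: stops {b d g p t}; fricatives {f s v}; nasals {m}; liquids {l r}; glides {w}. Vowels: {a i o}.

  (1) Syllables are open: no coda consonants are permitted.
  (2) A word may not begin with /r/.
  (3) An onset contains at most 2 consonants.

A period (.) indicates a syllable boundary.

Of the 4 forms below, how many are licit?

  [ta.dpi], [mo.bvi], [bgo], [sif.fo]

3

[ta.dpi] — σ1 onset /t/, coda /∅/ ok; σ2 onset /dp/ (2C), coda /∅/ ok → licit
[mo.bvi] — σ1 onset /m/, coda /∅/ ok; σ2 onset /bv/ (2C), coda /∅/ ok → licit
[bgo] — σ1 onset /bg/ (2C), coda /∅/ ok → licit
[sif.fo] — violates constraint 1: syllable 1 coda /f/ has 1 consonant (> 0) → illicit
Licit: [ta.dpi], [mo.bvi], [bgo] → 3.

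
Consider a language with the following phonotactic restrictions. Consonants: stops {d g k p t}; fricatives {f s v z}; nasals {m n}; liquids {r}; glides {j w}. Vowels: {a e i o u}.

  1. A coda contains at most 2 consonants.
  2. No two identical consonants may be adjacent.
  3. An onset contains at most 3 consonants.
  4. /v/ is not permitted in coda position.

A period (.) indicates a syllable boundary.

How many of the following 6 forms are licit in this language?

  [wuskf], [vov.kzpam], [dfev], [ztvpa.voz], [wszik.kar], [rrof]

0

[wuskf] — violates constraint 1: syllable 1 coda /skf/ has 3 consonants (> 2) → illicit
[vov.kzpam] — violates constraint 4: syllable 1 coda contains /v/ → illicit
[dfev] — violates constraint 4: syllable 1 coda contains /v/ → illicit
[ztvpa.voz] — violates constraint 3: syllable 1 onset /ztvp/ has 4 consonants (> 3) → illicit
[wszik.kar] — violates constraint 2: adjacent identical consonants /kk/ → illicit
[rrof] — violates constraint 2: adjacent identical consonants /rr/ → illicit
No form is licit → 0.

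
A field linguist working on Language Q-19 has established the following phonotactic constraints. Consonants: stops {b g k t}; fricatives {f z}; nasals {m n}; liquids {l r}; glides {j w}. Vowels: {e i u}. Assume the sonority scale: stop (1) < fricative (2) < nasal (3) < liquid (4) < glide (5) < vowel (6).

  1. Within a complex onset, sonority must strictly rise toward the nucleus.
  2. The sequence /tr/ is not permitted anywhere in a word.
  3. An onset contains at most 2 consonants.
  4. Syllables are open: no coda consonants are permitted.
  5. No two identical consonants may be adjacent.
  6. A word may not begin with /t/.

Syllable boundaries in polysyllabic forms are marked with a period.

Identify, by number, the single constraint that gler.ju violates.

gler.ju: syllable 1 coda /r/ has 1 consonant (> 0).
This is a violation of constraint 4: "Syllables are open: no coda consonants are permitted."
The remaining constraints (1, 2, 3, 5, 6) are satisfied.

4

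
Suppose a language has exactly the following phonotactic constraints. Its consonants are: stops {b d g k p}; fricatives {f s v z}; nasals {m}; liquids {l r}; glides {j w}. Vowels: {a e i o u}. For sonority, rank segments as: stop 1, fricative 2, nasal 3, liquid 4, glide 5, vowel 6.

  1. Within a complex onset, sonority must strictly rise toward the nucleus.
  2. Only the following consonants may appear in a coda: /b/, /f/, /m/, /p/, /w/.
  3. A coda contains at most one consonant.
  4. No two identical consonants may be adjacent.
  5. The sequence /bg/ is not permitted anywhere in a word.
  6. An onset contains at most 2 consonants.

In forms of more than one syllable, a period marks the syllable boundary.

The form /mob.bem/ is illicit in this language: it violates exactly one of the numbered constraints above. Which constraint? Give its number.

4

/mob.bem/: adjacent identical consonants /bb/.
This is a violation of constraint 4: "No two identical consonants may be adjacent."
The remaining constraints (1, 2, 3, 5, 6) are satisfied.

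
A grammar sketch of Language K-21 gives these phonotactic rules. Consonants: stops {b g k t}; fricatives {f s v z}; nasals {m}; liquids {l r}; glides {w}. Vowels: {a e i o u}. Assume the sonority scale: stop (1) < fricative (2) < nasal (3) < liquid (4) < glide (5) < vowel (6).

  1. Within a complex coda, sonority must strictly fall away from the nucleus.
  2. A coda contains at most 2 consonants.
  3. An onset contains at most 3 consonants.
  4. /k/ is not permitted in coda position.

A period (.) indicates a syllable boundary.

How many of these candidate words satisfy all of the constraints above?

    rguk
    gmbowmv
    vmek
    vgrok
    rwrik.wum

rguk — violates constraint 4: syllable 1 coda contains /k/ → illicit
gmbowmv — violates constraint 2: syllable 1 coda /wmv/ has 3 consonants (> 2) → illicit
vmek — violates constraint 4: syllable 1 coda contains /k/ → illicit
vgrok — violates constraint 4: syllable 1 coda contains /k/ → illicit
rwrik.wum — violates constraint 4: syllable 1 coda contains /k/ → illicit
No form is licit → 0.

0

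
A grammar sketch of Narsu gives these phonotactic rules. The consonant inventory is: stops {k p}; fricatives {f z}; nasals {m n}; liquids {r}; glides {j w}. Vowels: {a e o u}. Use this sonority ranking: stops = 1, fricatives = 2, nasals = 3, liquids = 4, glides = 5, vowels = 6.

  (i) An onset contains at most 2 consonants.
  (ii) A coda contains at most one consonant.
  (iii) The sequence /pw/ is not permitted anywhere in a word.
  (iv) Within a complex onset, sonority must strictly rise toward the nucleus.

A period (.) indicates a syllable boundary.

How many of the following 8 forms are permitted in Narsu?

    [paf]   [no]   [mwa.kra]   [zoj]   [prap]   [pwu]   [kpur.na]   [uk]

6

[paf] — σ1 onset /p/, coda /f/ ok → permitted
[no] — σ1 onset /n/, coda /∅/ ok → permitted
[mwa.kra] — σ1 onset /mw/ (3→5 rises), coda /∅/ ok; σ2 onset /kr/ (1→4 rises), coda /∅/ ok → permitted
[zoj] — σ1 onset /z/, coda /j/ ok → permitted
[prap] — σ1 onset /pr/ (1→4 rises), coda /p/ ok → permitted
[pwu] — violates constraint (iii): contains banned sequence /pw/ → not permitted
[kpur.na] — violates constraint (iv): syllable 1 onset /kp/: /k/ (stop, 1) → /p/ (stop, 1) does not rise → not permitted
[uk] — σ1 onset /∅/, coda /k/ ok → permitted
Permitted: [paf], [no], [mwa.kra], [zoj], [prap], [uk] → 6.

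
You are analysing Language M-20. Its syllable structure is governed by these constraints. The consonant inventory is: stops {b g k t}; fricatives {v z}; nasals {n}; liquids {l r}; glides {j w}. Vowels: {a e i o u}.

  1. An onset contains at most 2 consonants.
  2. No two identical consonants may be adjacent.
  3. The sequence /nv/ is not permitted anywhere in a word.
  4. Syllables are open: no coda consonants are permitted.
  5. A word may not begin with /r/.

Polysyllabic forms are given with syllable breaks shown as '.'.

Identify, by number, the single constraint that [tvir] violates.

[tvir]: syllable 1 coda /r/ has 1 consonant (> 0).
This is a violation of constraint 4: "Syllables are open: no coda consonants are permitted."
The remaining constraints (1, 2, 3, 5) are satisfied.

4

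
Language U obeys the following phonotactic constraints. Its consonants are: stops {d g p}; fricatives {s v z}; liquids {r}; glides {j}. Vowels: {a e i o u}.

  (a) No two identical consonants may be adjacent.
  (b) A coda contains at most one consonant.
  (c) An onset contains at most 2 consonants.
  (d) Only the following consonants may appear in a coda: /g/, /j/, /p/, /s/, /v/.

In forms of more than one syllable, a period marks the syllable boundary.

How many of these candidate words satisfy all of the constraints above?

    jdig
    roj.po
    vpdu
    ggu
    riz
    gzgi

2

jdig — σ1 onset /jd/ (2C), coda /g/ ok → phonotactically legal
roj.po — σ1 onset /r/, coda /j/ ok; σ2 onset /p/, coda /∅/ ok → phonotactically legal
vpdu — violates constraint (c): syllable 1 onset /vpd/ has 3 consonants (> 2) → phonotactically illegal
ggu — violates constraint (a): adjacent identical consonants /gg/ → phonotactically illegal
riz — violates constraint (d): syllable 1 coda contains /z/, which is not a licensed coda consonant → phonotactically illegal
gzgi — violates constraint (c): syllable 1 onset /gzg/ has 3 consonants (> 2) → phonotactically illegal
Phonotactically legal: jdig, roj.po → 2.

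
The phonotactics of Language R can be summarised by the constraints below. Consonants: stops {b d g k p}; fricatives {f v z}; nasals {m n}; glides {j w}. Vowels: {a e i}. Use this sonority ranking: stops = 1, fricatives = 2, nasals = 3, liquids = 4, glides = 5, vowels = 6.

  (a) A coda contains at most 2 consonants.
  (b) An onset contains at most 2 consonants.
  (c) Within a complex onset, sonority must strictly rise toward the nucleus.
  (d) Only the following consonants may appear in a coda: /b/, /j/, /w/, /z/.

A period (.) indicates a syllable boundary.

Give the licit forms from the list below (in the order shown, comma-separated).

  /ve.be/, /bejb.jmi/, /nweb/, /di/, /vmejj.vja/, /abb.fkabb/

/ve.be/, /nweb/, /di/, /vmejj.vja/

/ve.be/ — σ1 onset /v/, coda /∅/ ok; σ2 onset /b/, coda /∅/ ok → licit
/bejb.jmi/ — violates constraint (c): syllable 2 onset /jm/: /j/ (glide, 5) → /m/ (nasal, 3) does not rise → illicit
/nweb/ — σ1 onset /nw/ (3→5 rises), coda /b/ ok → licit
/di/ — σ1 onset /d/, coda /∅/ ok → licit
/vmejj.vja/ — σ1 onset /vm/ (2→3 rises), coda /jj/ (2C) ok; σ2 onset /vj/ (2→5 rises), coda /∅/ ok → licit
/abb.fkabb/ — violates constraint (c): syllable 2 onset /fk/: /f/ (fricative, 2) → /k/ (stop, 1) does not rise → illicit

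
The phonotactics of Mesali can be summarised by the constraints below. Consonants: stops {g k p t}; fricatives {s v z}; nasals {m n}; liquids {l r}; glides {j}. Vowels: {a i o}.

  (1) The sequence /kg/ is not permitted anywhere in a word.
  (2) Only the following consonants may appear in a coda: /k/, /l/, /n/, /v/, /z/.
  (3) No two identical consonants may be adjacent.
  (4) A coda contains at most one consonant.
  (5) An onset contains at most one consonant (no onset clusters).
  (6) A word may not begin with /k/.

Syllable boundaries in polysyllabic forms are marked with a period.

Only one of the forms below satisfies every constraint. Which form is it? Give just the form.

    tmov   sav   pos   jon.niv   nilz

sav

tmov — violates constraint 5: syllable 1 onset /tm/ has 2 consonants (> 1) → not permitted
sav — σ1 onset /s/, coda /v/ ok → permitted
pos — violates constraint 2: syllable 1 coda contains /s/, which is not a licensed coda consonant → not permitted
jon.niv — violates constraint 3: adjacent identical consonants /nn/ → not permitted
nilz — violates constraint 4: syllable 1 coda /lz/ has 2 consonants (> 1) → not permitted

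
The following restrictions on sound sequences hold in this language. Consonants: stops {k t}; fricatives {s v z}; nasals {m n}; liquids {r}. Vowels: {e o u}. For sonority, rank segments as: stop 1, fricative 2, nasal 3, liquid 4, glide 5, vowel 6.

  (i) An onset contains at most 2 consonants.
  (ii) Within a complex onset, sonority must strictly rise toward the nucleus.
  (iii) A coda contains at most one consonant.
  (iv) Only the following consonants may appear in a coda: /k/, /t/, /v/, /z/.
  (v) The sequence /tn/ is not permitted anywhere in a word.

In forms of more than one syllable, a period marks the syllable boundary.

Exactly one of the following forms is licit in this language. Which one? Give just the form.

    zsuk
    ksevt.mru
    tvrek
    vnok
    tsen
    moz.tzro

vnok

zsuk — violates constraint (ii): syllable 1 onset /zs/: /z/ (fricative, 2) → /s/ (fricative, 2) does not rise → illicit
ksevt.mru — violates constraint (iii): syllable 1 coda /vt/ has 2 consonants (> 1) → illicit
tvrek — violates constraint (i): syllable 1 onset /tvr/ has 3 consonants (> 2) → illicit
vnok — σ1 onset /vn/ (2→3 rises), coda /k/ ok → licit
tsen — violates constraint (iv): syllable 1 coda contains /n/, which is not a licensed coda consonant → illicit
moz.tzro — violates constraint (i): syllable 2 onset /tzr/ has 3 consonants (> 2) → illicit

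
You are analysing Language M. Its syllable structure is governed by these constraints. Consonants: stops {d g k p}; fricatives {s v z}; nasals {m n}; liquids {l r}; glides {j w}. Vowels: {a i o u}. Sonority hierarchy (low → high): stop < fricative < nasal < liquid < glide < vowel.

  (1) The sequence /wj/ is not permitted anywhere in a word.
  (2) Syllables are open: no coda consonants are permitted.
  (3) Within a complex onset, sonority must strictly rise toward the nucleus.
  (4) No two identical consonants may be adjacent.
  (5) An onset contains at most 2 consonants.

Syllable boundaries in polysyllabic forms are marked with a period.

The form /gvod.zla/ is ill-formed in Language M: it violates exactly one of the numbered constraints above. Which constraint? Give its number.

2

/gvod.zla/: syllable 1 coda /d/ has 1 consonant (> 0).
This is a violation of constraint 2: "Syllables are open: no coda consonants are permitted."
The remaining constraints (1, 3, 4, 5) are satisfied.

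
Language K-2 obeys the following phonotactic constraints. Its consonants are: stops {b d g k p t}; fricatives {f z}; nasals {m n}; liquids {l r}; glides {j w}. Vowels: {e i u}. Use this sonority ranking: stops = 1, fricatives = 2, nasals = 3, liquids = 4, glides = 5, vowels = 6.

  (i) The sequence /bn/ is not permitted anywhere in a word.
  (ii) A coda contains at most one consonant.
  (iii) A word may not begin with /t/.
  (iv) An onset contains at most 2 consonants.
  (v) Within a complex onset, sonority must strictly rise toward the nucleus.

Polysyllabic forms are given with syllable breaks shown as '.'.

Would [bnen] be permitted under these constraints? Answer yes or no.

[bnen] — violates constraint (i): contains banned sequence /bn/ → not permitted

no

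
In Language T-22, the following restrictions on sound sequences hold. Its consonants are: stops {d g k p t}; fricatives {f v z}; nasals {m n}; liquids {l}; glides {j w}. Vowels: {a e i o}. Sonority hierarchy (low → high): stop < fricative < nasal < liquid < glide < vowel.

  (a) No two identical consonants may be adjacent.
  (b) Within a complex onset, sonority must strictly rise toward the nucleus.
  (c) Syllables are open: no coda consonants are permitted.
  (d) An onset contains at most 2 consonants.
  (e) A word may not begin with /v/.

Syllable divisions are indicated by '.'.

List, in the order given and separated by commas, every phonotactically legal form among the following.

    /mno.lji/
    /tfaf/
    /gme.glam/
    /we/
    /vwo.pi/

/mno.lji/ — violates constraint (b): syllable 1 onset /mn/: /m/ (nasal, 3) → /n/ (nasal, 3) does not rise → phonotactically illegal
/tfaf/ — violates constraint (c): syllable 1 coda /f/ has 1 consonant (> 0) → phonotactically illegal
/gme.glam/ — violates constraint (c): syllable 2 coda /m/ has 1 consonant (> 0) → phonotactically illegal
/we/ — σ1 onset /w/, coda /∅/ ok → phonotactically legal
/vwo.pi/ — violates constraint (e): word begins with /v/ → phonotactically illegal

/we/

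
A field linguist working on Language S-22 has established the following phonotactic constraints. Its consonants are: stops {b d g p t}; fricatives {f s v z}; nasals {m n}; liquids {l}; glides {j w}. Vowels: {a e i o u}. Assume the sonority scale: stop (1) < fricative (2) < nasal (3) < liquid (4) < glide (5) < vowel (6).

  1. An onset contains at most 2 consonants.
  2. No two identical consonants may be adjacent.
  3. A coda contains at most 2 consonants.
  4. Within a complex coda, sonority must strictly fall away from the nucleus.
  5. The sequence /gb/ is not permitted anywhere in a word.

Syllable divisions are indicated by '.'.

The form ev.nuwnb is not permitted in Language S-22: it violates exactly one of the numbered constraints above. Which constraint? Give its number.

ev.nuwnb: syllable 2 coda /wnb/ has 3 consonants (> 2).
This is a violation of constraint 3: "A coda contains at most 2 consonants."
The remaining constraints (1, 2, 4, 5) are satisfied.

3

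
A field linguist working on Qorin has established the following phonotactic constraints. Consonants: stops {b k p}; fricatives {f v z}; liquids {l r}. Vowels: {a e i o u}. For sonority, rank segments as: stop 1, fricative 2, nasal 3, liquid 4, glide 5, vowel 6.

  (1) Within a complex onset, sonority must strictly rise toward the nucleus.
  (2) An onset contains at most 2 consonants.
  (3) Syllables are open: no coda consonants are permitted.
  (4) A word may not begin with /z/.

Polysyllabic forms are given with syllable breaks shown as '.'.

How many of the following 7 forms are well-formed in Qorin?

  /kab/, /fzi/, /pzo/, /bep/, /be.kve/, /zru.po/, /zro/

2

/kab/ — violates constraint 3: syllable 1 coda /b/ has 1 consonant (> 0) → ill-formed
/fzi/ — violates constraint 1: syllable 1 onset /fz/: /f/ (fricative, 2) → /z/ (fricative, 2) does not rise → ill-formed
/pzo/ — σ1 onset /pz/ (1→2 rises), coda /∅/ ok → well-formed
/bep/ — violates constraint 3: syllable 1 coda /p/ has 1 consonant (> 0) → ill-formed
/be.kve/ — σ1 onset /b/, coda /∅/ ok; σ2 onset /kv/ (1→2 rises), coda /∅/ ok → well-formed
/zru.po/ — violates constraint 4: word begins with /z/ → ill-formed
/zro/ — violates constraint 4: word begins with /z/ → ill-formed
Well-formed: /pzo/, /be.kve/ → 2.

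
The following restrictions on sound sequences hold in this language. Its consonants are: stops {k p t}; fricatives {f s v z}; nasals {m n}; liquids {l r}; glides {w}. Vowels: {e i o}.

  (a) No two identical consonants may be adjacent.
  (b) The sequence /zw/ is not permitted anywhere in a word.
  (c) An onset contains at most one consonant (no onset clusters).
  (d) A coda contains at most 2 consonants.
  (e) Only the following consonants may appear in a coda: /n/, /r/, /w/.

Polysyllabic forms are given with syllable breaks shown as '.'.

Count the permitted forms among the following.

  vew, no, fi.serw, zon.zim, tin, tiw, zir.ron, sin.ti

vew — σ1 onset /v/, coda /w/ ok → permitted
no — σ1 onset /n/, coda /∅/ ok → permitted
fi.serw — σ1 onset /f/, coda /∅/ ok; σ2 onset /s/, coda /rw/ (2C) ok → permitted
zon.zim — violates constraint (e): syllable 2 coda contains /m/, which is not a licensed coda consonant → not permitted
tin — σ1 onset /t/, coda /n/ ok → permitted
tiw — σ1 onset /t/, coda /w/ ok → permitted
zir.ron — violates constraint (a): adjacent identical consonants /rr/ → not permitted
sin.ti — σ1 onset /s/, coda /n/ ok; σ2 onset /t/, coda /∅/ ok → permitted
Permitted: vew, no, fi.serw, tin, tiw, sin.ti → 6.

6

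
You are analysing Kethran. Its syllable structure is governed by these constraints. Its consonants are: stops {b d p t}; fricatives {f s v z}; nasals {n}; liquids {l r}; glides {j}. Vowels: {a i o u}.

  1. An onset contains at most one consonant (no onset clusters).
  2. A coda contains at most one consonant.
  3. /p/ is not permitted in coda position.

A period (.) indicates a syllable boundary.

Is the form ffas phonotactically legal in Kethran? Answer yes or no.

ffas — violates constraint 1: syllable 1 onset /ff/ has 2 consonants (> 1) → phonotactically illegal

no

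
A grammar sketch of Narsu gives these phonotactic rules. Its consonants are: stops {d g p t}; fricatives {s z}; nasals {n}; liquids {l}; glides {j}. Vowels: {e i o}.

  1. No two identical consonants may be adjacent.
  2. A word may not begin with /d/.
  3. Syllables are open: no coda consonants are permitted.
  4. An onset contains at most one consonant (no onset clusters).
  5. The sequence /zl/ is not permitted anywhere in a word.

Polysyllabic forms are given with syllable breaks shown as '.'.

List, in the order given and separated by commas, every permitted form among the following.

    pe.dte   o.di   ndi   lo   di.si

pe.dte — violates constraint 4: syllable 2 onset /dt/ has 2 consonants (> 1) → not permitted
o.di — σ1 onset /∅/, coda /∅/ ok; σ2 onset /d/, coda /∅/ ok → permitted
ndi — violates constraint 4: syllable 1 onset /nd/ has 2 consonants (> 1) → not permitted
lo — σ1 onset /l/, coda /∅/ ok → permitted
di.si — violates constraint 2: word begins with /d/ → not permitted

o.di, lo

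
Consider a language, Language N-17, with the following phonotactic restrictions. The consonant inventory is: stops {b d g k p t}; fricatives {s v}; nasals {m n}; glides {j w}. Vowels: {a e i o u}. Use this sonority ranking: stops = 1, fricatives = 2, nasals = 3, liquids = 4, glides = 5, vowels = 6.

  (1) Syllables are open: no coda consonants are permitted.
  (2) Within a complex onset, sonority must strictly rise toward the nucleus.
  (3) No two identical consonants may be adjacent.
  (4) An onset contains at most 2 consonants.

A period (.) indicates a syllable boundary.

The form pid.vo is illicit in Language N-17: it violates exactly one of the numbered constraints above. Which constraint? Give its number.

1

pid.vo: syllable 1 coda /d/ has 1 consonant (> 0).
This is a violation of constraint 1: "Syllables are open: no coda consonants are permitted."
The remaining constraints (2, 3, 4) are satisfied.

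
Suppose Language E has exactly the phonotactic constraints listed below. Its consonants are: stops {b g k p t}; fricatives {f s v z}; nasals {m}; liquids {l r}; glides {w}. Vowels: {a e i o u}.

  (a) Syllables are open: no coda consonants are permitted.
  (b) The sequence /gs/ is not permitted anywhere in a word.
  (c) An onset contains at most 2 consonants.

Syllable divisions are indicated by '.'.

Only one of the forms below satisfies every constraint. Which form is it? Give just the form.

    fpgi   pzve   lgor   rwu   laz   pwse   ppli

rwu

fpgi — violates constraint (c): syllable 1 onset /fpg/ has 3 consonants (> 2) → illicit
pzve — violates constraint (c): syllable 1 onset /pzv/ has 3 consonants (> 2) → illicit
lgor — violates constraint (a): syllable 1 coda /r/ has 1 consonant (> 0) → illicit
rwu — σ1 onset /rw/ (2C), coda /∅/ ok → licit
laz — violates constraint (a): syllable 1 coda /z/ has 1 consonant (> 0) → illicit
pwse — violates constraint (c): syllable 1 onset /pws/ has 3 consonants (> 2) → illicit
ppli — violates constraint (c): syllable 1 onset /ppl/ has 3 consonants (> 2) → illicit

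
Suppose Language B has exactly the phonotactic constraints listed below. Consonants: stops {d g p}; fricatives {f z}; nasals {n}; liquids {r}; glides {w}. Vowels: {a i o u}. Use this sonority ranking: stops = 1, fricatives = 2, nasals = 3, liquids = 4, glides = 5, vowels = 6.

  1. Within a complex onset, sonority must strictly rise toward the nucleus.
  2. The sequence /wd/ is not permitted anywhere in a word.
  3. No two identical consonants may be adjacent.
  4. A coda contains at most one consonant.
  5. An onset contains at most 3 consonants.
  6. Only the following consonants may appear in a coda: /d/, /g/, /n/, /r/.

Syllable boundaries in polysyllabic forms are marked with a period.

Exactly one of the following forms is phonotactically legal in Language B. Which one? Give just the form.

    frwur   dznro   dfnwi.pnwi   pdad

frwur — σ1 onset /frw/ (2→4→5 rises), coda /r/ ok → phonotactically legal
dznro — violates constraint 5: syllable 1 onset /dznr/ has 4 consonants (> 3) → phonotactically illegal
dfnwi.pnwi — violates constraint 5: syllable 1 onset /dfnw/ has 4 consonants (> 3) → phonotactically illegal
pdad — violates constraint 1: syllable 1 onset /pd/: /p/ (stop, 1) → /d/ (stop, 1) does not rise → phonotactically illegal

frwur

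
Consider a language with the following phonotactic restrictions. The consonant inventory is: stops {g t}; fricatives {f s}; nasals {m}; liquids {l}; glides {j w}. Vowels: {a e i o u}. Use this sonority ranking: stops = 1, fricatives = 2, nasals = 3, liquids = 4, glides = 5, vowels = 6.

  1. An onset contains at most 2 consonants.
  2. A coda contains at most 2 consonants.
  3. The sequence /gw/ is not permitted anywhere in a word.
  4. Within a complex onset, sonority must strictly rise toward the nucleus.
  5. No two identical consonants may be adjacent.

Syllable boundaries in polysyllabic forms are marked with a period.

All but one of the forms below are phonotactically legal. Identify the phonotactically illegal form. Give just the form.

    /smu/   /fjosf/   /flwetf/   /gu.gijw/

/smu/ — σ1 onset /sm/ (2→3 rises), coda /∅/ ok → phonotactically legal
/fjosf/ — σ1 onset /fj/ (2→5 rises), coda /sf/ (2C) ok → phonotactically legal
/flwetf/ — violates constraint 1: syllable 1 onset /flw/ has 3 consonants (> 2) → phonotactically illegal
/gu.gijw/ — σ1 onset /g/, coda /∅/ ok; σ2 onset /g/, coda /jw/ (2C) ok → phonotactically legal

/flwetf/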